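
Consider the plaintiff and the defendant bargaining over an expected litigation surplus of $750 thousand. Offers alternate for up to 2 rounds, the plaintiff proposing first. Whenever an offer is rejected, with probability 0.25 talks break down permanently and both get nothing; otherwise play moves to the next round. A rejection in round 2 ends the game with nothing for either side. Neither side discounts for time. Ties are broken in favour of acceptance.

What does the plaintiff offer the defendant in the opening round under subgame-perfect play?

562.5

Round 2 (the defendant proposes): rejection yields 0 for the plaintiff; the defendant offers 0 and keeps 750.
Round 1 (the plaintiff proposes): rejecting gives the defendant an expected 0.75 × 750 = 562.5, so the plaintiff offers 562.5, keeping 187.5.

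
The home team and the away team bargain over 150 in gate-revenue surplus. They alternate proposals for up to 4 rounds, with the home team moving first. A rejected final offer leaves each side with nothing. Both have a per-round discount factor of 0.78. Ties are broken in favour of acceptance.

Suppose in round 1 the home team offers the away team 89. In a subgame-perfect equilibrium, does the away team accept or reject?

Work out the away team's continuation value if the offer is rejected.
Round 4 (the away team proposes): the home team will accept anything ≥ 0, so the away team offers 0 and keeps 150.
Round 3 (the home team proposes): the away team can get 150 next round, worth 0.78 × 150 = 117 now, so the home team offers 117, keeping 33.
Round 2 (the away team proposes): the home team can get 33 next round, worth 0.78 × 33 = 25.74 now, so the away team offers 25.74, keeping 124.26.
So by rejecting in round 1, the away team gets 124.26 next round, worth 0.78 × 124.26 = 96.9228 now.
Offer 89 < 96.9228, so the away team rejects.

Reject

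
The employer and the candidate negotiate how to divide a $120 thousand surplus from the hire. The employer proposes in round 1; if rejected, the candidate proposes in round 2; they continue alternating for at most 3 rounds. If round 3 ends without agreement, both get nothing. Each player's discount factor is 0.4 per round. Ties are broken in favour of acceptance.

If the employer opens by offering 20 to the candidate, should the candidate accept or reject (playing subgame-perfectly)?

Reject

Work out the candidate's continuation value if the offer is rejected.
Round 3 (the employer proposes): rejection yields 0 for the candidate; the employer offers 0 and keeps 120.
Round 2 (the candidate proposes): the employer can get 120 next round, worth 0.4 × 120 = 48 now; the candidate offers that and keeps 72.
So by rejecting in round 1, the candidate gets 72 next round, worth 0.4 × 72 = 28.8 now.
Offer 20 < 28.8, so the candidate rejects.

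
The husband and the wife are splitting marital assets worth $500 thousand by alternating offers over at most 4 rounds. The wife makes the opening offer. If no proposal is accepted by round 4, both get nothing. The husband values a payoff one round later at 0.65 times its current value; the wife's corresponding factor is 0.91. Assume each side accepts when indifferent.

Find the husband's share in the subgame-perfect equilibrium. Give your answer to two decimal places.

221.49

Solve by backward induction from round 4.
Round 4 (the husband proposes): the wife will accept anything ≥ 0, so the husband offers 0 and keeps 500.
Round 3 (the wife proposes): the husband can get 500 next round, worth 0.65 × 500 = 325 now; the wife offers that and keeps 175.
Round 2 (the husband proposes): the wife can get 175 next round, worth 0.91 × 175 = 159.25 now. The husband offers 159.25 and keeps 500 − 159.25 = 340.75.
Round 1 (the wife proposes): the husband can get 340.75 next round, worth 0.65 × 340.75 = 221.4875 now. The wife offers 221.4875 and keeps 500 − 221.4875 = 278.5125.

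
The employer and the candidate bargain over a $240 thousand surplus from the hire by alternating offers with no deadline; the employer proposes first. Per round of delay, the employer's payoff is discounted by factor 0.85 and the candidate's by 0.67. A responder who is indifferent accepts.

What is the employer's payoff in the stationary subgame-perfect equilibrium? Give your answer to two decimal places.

183.97

In a stationary SPE each proposer offers the other exactly their discounted continuation value.
If the employer keeps x when proposing and the candidate keeps y when proposing, then x = 240 − 0.67y and y = 240 − 0.85x.
Solving: x = 240(1 − 0.67) / (1 − 0.85·0.67) = 79.2 / 0.4305 ≈ 183.9721.
The candidate gets 240 − 183.9721 ≈ 56.0279.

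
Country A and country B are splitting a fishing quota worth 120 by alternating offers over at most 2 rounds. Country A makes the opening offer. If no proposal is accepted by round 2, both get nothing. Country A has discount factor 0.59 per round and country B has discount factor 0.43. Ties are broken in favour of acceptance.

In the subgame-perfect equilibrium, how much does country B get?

51.6

Solve by backward induction from round 2.
Round 2 (country B proposes): country A will accept anything ≥ 0, so country B offers 0 and keeps 120.
Round 1 (country A proposes): country B can get 120 next round, worth 0.43 × 120 = 51.6 now, so country A offers 51.6, keeping 68.4.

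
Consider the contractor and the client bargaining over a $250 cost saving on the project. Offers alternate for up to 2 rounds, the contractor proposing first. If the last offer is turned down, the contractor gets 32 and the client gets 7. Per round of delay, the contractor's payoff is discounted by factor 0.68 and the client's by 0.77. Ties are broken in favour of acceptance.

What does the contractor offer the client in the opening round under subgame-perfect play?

Work backward from the last round.
Round 2 (the client proposes): the contractor gets 32 if talks fail, so the client offers 32 and keeps 218.
Round 1 (the contractor proposes): the client can get 218 next round, worth 0.77 × 218 = 167.86 now, so the contractor offers 167.86, keeping 82.14.

167.86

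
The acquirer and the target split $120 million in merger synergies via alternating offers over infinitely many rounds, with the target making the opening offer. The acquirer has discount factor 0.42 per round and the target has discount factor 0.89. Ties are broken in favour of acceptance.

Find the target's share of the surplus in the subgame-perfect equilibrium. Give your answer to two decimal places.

111.15

When the target proposes, the acquirer accepts any offer worth at least 0.42 times what the acquirer would get by proposing next round; and vice versa.
This gives x = 120 − 0.42y and y = 120 − 0.89x, where x and y are each side's share when it proposes.
Hence (1 − 0.42·0.89)x = 120(1 − 0.42), i.e. 0.6262·x = 69.6.
x ≈ 111.1466; the acquirer's share is 120 − x ≈ 8.8534.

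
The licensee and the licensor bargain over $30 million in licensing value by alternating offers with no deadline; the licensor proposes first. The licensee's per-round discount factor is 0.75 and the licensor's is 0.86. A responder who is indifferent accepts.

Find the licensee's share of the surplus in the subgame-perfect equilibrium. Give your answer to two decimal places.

Let x be the licensor's share when the licensor proposes and y be the licensee's share when the licensee proposes.
The licensee accepts iff offered ≥ 0.75·y, so x = 30 − 0.75y. Symmetrically y = 30 − 0.86x.
Substituting: x = 30 − 0.75(30 − 0.86x), giving x(1 − 0.86·0.75) = 30(1 − 0.75).
So x = 30 × 0.25 / 0.355 ≈ 21.1268, and the licensee receives 30 − x ≈ 8.8732.

8.87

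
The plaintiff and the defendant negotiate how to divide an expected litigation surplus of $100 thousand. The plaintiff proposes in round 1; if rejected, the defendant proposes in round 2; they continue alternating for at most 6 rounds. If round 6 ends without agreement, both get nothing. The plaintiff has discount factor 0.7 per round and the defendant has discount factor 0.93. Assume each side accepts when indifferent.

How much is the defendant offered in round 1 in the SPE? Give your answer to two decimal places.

85.48

Round 6 (the defendant proposes): the plaintiff will accept anything ≥ 0, so the defendant offers 0 and keeps 100.
Round 5 (the plaintiff proposes): the defendant can get 100 next round, worth 0.93 × 100 = 93 now. The plaintiff offers 93 and keeps 100 − 93 = 7.
Round 4 (the defendant proposes): the plaintiff can get 7 next round, worth 0.7 × 7 = 4.9 now, so the defendant offers 4.9, keeping 95.1.
Round 3 (the plaintiff proposes): the defendant can get 95.1 next round, worth 0.93 × 95.1 = 88.443 now; the plaintiff offers that and keeps 11.557.
Round 2 (the defendant proposes): the plaintiff can get 11.557 next round, worth 0.7 × 11.557 = 8.0899 now; the defendant offers that and keeps 91.9101.
Round 1 (the plaintiff proposes): the defendant can get 91.9101 next round, worth 0.93 × 91.9101 = 85.476393 now. The plaintiff offers 85.476393 and keeps 100 − 85.476393 = 14.523607.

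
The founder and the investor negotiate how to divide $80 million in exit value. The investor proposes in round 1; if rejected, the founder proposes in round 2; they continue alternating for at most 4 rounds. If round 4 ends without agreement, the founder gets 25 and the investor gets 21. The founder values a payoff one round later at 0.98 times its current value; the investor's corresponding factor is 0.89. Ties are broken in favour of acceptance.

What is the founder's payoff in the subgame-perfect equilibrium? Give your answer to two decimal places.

59.05

Round 4 (the founder proposes): the investor gets 21 if talks fail, so the founder offers 21 and keeps 59.
Round 3 (the investor proposes): the founder can get 59 next round, worth 0.98 × 59 = 57.82 now. The investor offers 57.82 and keeps 80 − 57.82 = 22.18.
Round 2 (the founder proposes): the investor can get 22.18 next round, worth 0.89 × 22.18 = 19.7402 now. The founder offers 19.7402 and keeps 80 − 19.7402 = 60.2598.
Round 1 (the investor proposes): the founder can get 60.2598 next round, worth 0.98 × 60.2598 = 59.054604 now, so the investor offers 59.054604, keeping 20.945396.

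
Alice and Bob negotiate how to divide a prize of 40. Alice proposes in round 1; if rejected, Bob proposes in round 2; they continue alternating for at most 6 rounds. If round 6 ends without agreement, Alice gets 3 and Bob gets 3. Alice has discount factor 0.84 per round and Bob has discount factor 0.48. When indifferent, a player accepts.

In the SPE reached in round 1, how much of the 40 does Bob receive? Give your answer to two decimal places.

Round 6 (Bob proposes): Alice gets 3 if talks fail, so Bob offers 3 and keeps 37.
Round 5 (Alice proposes): Bob can get 37 next round, worth 0.48 × 37 = 17.76 now; Alice offers that and keeps 22.24.
Round 4 (Bob proposes): Alice can get 22.24 next round, worth 0.84 × 22.24 = 18.6816 now; Bob offers that and keeps 21.3184.
Round 3 (Alice proposes): Bob can get 21.3184 next round, worth 0.48 × 21.3184 = 10.232832 now, so Alice offers 10.232832, keeping 29.767168.
Round 2 (Bob proposes): Alice can get 29.767168 next round, worth 0.84 × 29.767168 = 25.00442112 now. Bob offers 25.00442112 and keeps 40 − 25.00442112 = 14.99557888.
Round 1 (Alice proposes): Bob can get 14.99557888 next round, worth 0.48 × 14.99557888 = 7.1978778624 now; Alice offers that and keeps 32.8021221376.

7.20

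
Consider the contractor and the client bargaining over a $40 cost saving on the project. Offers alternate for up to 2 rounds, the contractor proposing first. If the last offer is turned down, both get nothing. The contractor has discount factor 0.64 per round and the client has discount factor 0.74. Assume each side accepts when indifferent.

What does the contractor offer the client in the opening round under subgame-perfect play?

Round 2 (the client proposes): rejection yields 0 for the contractor; the client offers 0 and keeps 40.
Round 1 (the contractor proposes): the client can get 40 next round, worth 0.74 × 40 = 29.6 now; the contractor offers that and keeps 10.4.

29.6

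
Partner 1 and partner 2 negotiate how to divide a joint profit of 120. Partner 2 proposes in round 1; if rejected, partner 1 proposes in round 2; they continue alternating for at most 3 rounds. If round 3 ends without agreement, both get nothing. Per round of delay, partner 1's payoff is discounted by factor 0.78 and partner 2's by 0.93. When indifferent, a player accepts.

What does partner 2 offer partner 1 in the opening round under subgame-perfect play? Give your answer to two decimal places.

6.55

By backward induction:
Round 3 (partner 2 proposes): partner 1 will accept anything ≥ 0, so partner 2 offers 0 and keeps 120.
Round 2 (partner 1 proposes): partner 2 can get 120 next round, worth 0.93 × 120 = 111.6 now. Partner 1 offers 111.6 and keeps 120 − 111.6 = 8.4.
Round 1 (partner 2 proposes): partner 1 can get 8.4 next round, worth 0.78 × 8.4 = 6.552 now. Partner 2 offers 6.552 and keeps 120 − 6.552 = 113.448.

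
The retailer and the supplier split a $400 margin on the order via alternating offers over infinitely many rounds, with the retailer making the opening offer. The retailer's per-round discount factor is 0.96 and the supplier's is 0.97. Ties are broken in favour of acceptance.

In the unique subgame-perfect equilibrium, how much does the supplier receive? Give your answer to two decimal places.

In a stationary SPE each proposer offers the other exactly their discounted continuation value.
If the retailer keeps x when proposing and the supplier keeps y when proposing, then x = 400 − 0.97y and y = 400 − 0.96x.
Solving: x = 400(1 − 0.97) / (1 − 0.96·0.97) = 12 / 0.0688 ≈ 174.4186.
The supplier gets 400 − 174.4186 ≈ 225.5814.

225.58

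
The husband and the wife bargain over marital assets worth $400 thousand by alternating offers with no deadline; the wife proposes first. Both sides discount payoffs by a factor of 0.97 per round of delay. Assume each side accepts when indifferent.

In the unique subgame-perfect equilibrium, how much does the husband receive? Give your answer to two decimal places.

196.95

When the wife proposes, the husband accepts any offer worth at least 0.97 times what the husband would get by proposing next round; and vice versa.
This gives x = 400 − 0.97y and y = 400 − 0.97x, where x and y are each side's share when it proposes.
Hence (1 − 0.97·0.97)x = 400(1 − 0.97), i.e. 0.0591·x = 12.
x ≈ 203.0457; the husband's share is 400 − x ≈ 196.9543.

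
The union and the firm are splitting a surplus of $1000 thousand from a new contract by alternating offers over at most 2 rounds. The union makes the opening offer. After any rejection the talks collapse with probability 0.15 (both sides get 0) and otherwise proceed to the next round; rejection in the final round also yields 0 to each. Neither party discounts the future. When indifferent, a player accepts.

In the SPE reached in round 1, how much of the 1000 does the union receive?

150

By backward induction:
Round 2 (the firm proposes): the union will accept anything ≥ 0, so the firm offers 0 and keeps 1000.
Round 1 (the union proposes): rejecting gives the firm an expected 0.85 × 1000 = 850; the union offers that and keeps 150.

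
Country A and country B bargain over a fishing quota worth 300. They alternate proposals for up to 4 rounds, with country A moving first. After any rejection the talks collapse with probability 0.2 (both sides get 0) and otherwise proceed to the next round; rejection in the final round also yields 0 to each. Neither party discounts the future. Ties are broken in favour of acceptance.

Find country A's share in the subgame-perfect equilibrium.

98.4

Round 4 (country B proposes): country A will accept anything ≥ 0, so country B offers 0 and keeps 300.
Round 3 (country A proposes): rejecting gives country B an expected 0.8 × 300 = 240, so country A offers 240, keeping 60.
Round 2 (country B proposes): rejecting gives country A an expected 0.8 × 60 = 48, so country B offers 48, keeping 252.
Round 1 (country A proposes): rejecting gives country B an expected 0.8 × 252 = 201.6, so country A offers 201.6, keeping 98.4.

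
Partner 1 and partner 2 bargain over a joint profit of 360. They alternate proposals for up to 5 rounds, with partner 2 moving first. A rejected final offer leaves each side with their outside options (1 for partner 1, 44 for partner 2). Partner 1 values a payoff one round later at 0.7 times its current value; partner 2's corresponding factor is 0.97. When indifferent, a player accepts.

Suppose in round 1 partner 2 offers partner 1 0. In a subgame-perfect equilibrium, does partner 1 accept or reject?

Work out partner 1's continuation value if the offer is rejected.
Round 5 (partner 2 proposes): partner 1 gets 1 if talks fail, so partner 2 offers 1 and keeps 359.
Round 4 (partner 1 proposes): partner 2 can get 359 next round, worth 0.97 × 359 = 348.23 now, so partner 1 offers 348.23, keeping 11.77.
Round 3 (partner 2 proposes): partner 1 can get 11.77 next round, worth 0.7 × 11.77 = 8.239 now. Partner 2 offers 8.239 and keeps 360 − 8.239 = 351.761.
Round 2 (partner 1 proposes): partner 2 can get 351.761 next round, worth 0.97 × 351.761 = 341.20817 now. Partner 1 offers 341.20817 and keeps 360 − 341.20817 = 18.79183.
So by rejecting in round 1, partner 1 gets 18.79183 next round, worth 0.7 × 18.79183 = 13.154281 now.
Offer 0 < 13.154281, so partner 1 rejects.

Reject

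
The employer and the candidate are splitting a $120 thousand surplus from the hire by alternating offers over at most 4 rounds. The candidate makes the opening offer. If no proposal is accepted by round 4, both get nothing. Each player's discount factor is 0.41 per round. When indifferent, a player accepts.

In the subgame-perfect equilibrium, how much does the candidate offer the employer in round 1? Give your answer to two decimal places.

Round 4 (the employer proposes): the candidate will accept anything ≥ 0, so the employer offers 0 and keeps 120.
Round 3 (the candidate proposes): the employer can get 120 next round, worth 0.41 × 120 = 49.2 now. The candidate offers 49.2 and keeps 120 − 49.2 = 70.8.
Round 2 (the employer proposes): the candidate can get 70.8 next round, worth 0.41 × 70.8 = 29.028 now. The employer offers 29.028 and keeps 120 − 29.028 = 90.972.
Round 1 (the candidate proposes): the employer can get 90.972 next round, worth 0.41 × 90.972 = 37.29852 now; the candidate offers that and keeps 82.70148.

37.30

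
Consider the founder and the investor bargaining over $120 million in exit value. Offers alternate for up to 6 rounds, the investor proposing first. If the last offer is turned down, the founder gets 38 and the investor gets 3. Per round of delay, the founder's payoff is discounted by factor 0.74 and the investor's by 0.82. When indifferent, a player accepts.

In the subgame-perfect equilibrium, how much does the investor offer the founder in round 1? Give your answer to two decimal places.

57.56

Solve by backward induction from round 6.
Round 6 (the founder proposes): the investor gets 3 if talks fail, so the founder offers 3 and keeps 117.
Round 5 (the investor proposes): the founder can get 117 next round, worth 0.74 × 117 = 86.58 now; the investor offers that and keeps 33.42.
Round 4 (the founder proposes): the investor can get 33.42 next round, worth 0.82 × 33.42 = 27.4044 now. The founder offers 27.4044 and keeps 120 − 27.4044 = 92.5956.
Round 3 (the investor proposes): the founder can get 92.5956 next round, worth 0.74 × 92.5956 = 68.520744 now. The investor offers 68.520744 and keeps 120 − 68.520744 = 51.479256.
Round 2 (the founder proposes): the investor can get 51.479256 next round, worth 0.82 × 51.479256 = 42.21298992 now; the founder offers that and keeps 77.78701008.
Round 1 (the investor proposes): the founder can get 77.78701008 next round, worth 0.74 × 77.78701008 = 57.5623874592 now, so the investor offers 57.5623874592, keeping 62.4376125408.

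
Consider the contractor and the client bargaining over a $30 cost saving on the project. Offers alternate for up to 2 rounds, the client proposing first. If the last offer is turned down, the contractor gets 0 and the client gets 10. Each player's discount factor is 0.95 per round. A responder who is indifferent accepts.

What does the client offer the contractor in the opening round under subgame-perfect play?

Round 2 (the contractor proposes): the client gets 10 if talks fail, so the contractor offers 10 and keeps 20.
Round 1 (the client proposes): the contractor can get 20 next round, worth 0.95 × 20 = 19 now. The client offers 19 and keeps 30 − 19 = 11.

19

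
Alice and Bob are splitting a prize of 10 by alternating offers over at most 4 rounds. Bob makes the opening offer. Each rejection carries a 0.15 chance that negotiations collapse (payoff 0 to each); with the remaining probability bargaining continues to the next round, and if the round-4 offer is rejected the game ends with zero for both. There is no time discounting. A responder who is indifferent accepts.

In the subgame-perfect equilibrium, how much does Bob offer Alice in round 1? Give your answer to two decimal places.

7.42

Round 4 (Alice proposes): Bob will accept anything ≥ 0, so Alice offers 0 and keeps 10.
Round 3 (Bob proposes): rejecting gives Alice an expected 0.85 × 10 = 8.5, so Bob offers 8.5, keeping 1.5.
Round 2 (Alice proposes): rejecting gives Bob an expected 0.85 × 1.5 = 1.275; Alice offers that and keeps 8.725.
Round 1 (Bob proposes): rejecting gives Alice an expected 0.85 × 8.725 = 7.41625. Bob offers 7.41625 and keeps 10 − 7.41625 = 2.58375.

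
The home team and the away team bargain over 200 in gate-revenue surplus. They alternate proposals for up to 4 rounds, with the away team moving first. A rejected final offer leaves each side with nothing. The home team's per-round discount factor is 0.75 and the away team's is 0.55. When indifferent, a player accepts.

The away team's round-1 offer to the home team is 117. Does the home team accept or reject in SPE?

Reject

Round 4 (the home team proposes): the away team will accept anything ≥ 0, so the home team offers 0 and keeps 200.
Round 3 (the away team proposes): the home team can get 200 next round, worth 0.75 × 200 = 150 now; the away team offers that and keeps 50.
Round 2 (the home team proposes): the away team can get 50 next round, worth 0.55 × 50 = 27.5 now; the home team offers that and keeps 172.5.
So by rejecting in round 1, the home team gets 172.5 next round, worth 0.75 × 172.5 = 129.375 now.
Offer 117 < 129.375, so the home team rejects.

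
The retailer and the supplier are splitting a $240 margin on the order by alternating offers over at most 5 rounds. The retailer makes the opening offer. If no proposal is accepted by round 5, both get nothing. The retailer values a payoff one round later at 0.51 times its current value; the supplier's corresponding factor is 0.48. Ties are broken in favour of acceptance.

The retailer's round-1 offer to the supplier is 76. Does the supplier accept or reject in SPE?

Work out the supplier's continuation value if the offer is rejected.
Round 5 (the retailer proposes): the supplier will accept anything ≥ 0, so the retailer offers 0 and keeps 240.
Round 4 (the supplier proposes): the retailer can get 240 next round, worth 0.51 × 240 = 122.4 now, so the supplier offers 122.4, keeping 117.6.
Round 3 (the retailer proposes): the supplier can get 117.6 next round, worth 0.48 × 117.6 = 56.448 now, so the retailer offers 56.448, keeping 183.552.
Round 2 (the supplier proposes): the retailer can get 183.552 next round, worth 0.51 × 183.552 = 93.61152 now. The supplier offers 93.61152 and keeps 240 − 93.61152 = 146.38848.
So by rejecting in round 1, the supplier gets 146.38848 next round, worth 0.48 × 146.38848 = 70.2664704 now.
Offer 76 ≥ 70.2664704, so the supplier accepts.

Accept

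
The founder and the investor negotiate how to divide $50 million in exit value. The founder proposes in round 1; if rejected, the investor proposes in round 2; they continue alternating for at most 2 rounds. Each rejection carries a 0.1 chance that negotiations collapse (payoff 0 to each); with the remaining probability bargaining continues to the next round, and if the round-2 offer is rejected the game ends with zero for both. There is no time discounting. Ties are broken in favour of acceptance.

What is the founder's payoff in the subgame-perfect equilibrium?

5

Round 2 (the investor proposes): the founder will accept anything ≥ 0, so the investor offers 0 and keeps 50.
Round 1 (the founder proposes): rejecting gives the investor an expected 0.9 × 50 = 45, so the founder offers 45, keeping 5.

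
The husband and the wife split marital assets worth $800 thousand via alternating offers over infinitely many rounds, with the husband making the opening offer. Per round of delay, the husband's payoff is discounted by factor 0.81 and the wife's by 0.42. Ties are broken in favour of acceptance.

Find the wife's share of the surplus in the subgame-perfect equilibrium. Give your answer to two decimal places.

96.76

In a stationary SPE each proposer offers the other exactly their discounted continuation value.
If the husband keeps x when proposing and the wife keeps y when proposing, then x = 800 − 0.42y and y = 800 − 0.81x.
Solving: x = 800(1 − 0.42) / (1 − 0.81·0.42) = 464 / 0.6598 ≈ 703.2434.
The wife gets 800 − 703.2434 ≈ 96.7566.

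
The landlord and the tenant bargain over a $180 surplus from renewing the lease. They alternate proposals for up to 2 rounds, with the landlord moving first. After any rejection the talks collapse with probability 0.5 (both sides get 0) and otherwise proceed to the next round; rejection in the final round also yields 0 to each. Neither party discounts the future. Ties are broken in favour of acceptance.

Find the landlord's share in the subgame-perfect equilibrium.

Round 2 (the tenant proposes): the landlord will accept anything ≥ 0, so the tenant offers 0 and keeps 180.
Round 1 (the landlord proposes): rejecting gives the tenant an expected 0.5 × 180 = 90; the landlord offers that and keeps 90.

90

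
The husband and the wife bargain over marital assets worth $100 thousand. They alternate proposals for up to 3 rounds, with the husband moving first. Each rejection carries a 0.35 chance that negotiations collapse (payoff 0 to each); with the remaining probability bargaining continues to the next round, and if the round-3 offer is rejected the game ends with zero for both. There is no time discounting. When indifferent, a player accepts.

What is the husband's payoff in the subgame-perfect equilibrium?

Round 3 (the husband proposes): the wife will accept anything ≥ 0, so the husband offers 0 and keeps 100.
Round 2 (the wife proposes): rejecting gives the husband an expected 0.65 × 100 = 65. The wife offers 65 and keeps 100 − 65 = 35.
Round 1 (the husband proposes): rejecting gives the wife an expected 0.65 × 35 = 22.75, so the husband offers 22.75, keeping 77.25.

77.25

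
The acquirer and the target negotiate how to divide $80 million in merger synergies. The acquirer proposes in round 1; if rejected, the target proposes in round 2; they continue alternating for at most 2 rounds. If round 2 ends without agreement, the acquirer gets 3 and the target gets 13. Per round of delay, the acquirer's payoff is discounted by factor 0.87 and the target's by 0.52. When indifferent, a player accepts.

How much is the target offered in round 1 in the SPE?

Work backward from the last round.
Round 2 (the target proposes): the acquirer gets 3 if talks fail, so the target offers 3 and keeps 77.
Round 1 (the acquirer proposes): the target can get 77 next round, worth 0.52 × 77 = 40.04 now, so the acquirer offers 40.04, keeping 39.96.

40.04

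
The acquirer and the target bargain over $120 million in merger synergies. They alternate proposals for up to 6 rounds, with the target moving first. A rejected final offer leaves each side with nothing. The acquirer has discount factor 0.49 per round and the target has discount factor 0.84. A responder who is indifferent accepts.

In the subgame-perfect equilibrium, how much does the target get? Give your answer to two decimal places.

Round 6 (the acquirer proposes): the target will accept anything ≥ 0, so the acquirer offers 0 and keeps 120.
Round 5 (the target proposes): the acquirer can get 120 next round, worth 0.49 × 120 = 58.8 now. The target offers 58.8 and keeps 120 − 58.8 = 61.2.
Round 4 (the acquirer proposes): the target can get 61.2 next round, worth 0.84 × 61.2 = 51.408 now. The acquirer offers 51.408 and keeps 120 − 51.408 = 68.592.
Round 3 (the target proposes): the acquirer can get 68.592 next round, worth 0.49 × 68.592 = 33.61008 now; the target offers that and keeps 86.38992.
Round 2 (the acquirer proposes): the target can get 86.38992 next round, worth 0.84 × 86.38992 = 72.5675328 now; the acquirer offers that and keeps 47.4324672.
Round 1 (the target proposes): the acquirer can get 47.4324672 next round, worth 0.49 × 47.4324672 = 23.241908928 now; the target offers that and keeps 96.758091072.

96.76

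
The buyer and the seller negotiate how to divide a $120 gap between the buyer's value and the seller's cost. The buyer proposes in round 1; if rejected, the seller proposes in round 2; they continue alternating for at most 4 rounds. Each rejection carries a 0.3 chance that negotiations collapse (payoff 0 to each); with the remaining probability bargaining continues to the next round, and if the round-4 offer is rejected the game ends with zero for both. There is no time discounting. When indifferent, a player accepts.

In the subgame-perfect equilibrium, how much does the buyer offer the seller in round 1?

Round 4 (the seller proposes): rejection yields 0 for the buyer; the seller offers 0 and keeps 120.
Round 3 (the buyer proposes): rejecting gives the seller an expected 0.7 × 120 = 84. The buyer offers 84 and keeps 120 − 84 = 36.
Round 2 (the seller proposes): rejecting gives the buyer an expected 0.7 × 36 = 25.2. The seller offers 25.2 and keeps 120 − 25.2 = 94.8.
Round 1 (the buyer proposes): rejecting gives the seller an expected 0.7 × 94.8 = 66.36; the buyer offers that and keeps 53.64.

66.36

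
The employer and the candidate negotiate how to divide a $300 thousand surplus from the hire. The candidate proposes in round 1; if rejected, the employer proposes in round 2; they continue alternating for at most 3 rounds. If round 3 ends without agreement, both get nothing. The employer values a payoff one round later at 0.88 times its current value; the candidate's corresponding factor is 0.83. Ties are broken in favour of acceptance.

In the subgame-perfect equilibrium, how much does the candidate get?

Round 3 (the candidate proposes): rejection yields 0 for the employer; the candidate offers 0 and keeps 300.
Round 2 (the employer proposes): the candidate can get 300 next round, worth 0.83 × 300 = 249 now. The employer offers 249 and keeps 300 − 249 = 51.
Round 1 (the candidate proposes): the employer can get 51 next round, worth 0.88 × 51 = 44.88 now. The candidate offers 44.88 and keeps 300 − 44.88 = 255.12.

255.12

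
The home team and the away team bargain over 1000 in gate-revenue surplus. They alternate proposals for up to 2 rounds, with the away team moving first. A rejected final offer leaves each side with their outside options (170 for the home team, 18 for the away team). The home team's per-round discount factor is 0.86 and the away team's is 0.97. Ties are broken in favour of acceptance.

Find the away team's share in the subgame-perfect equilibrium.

Round 2 (the home team proposes): the away team gets 18 if talks fail, so the home team offers 18 and keeps 982.
Round 1 (the away team proposes): the home team can get 982 next round, worth 0.86 × 982 = 844.52 now. The away team offers 844.52 and keeps 1000 − 844.52 = 155.48.

155.48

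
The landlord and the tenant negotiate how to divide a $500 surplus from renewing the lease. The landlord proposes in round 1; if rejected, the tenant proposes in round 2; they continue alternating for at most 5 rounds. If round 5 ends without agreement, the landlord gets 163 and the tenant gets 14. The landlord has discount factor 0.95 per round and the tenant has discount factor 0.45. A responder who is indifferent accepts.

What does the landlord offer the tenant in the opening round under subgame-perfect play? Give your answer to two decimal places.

18.62

Work backward from the last round.
Round 5 (the landlord proposes): the tenant gets 14 if talks fail, so the landlord offers 14 and keeps 486.
Round 4 (the tenant proposes): the landlord can get 486 next round, worth 0.95 × 486 = 461.7 now, so the tenant offers 461.7, keeping 38.3.
Round 3 (the landlord proposes): the tenant can get 38.3 next round, worth 0.45 × 38.3 = 17.235 now; the landlord offers that and keeps 482.765.
Round 2 (the tenant proposes): the landlord can get 482.765 next round, worth 0.95 × 482.765 = 458.62675 now. The tenant offers 458.62675 and keeps 500 − 458.62675 = 41.37325.
Round 1 (the landlord proposes): the tenant can get 41.37325 next round, worth 0.45 × 41.37325 = 18.6179625 now, so the landlord offers 18.6179625, keeping 481.3820375.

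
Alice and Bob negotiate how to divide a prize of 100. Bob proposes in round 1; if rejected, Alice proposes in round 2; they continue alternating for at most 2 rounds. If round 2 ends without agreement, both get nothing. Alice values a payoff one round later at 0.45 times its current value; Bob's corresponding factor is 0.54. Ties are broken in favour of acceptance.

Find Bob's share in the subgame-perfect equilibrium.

Round 2 (Alice proposes): Bob will accept anything ≥ 0, so Alice offers 0 and keeps 100.
Round 1 (Bob proposes): Alice can get 100 next round, worth 0.45 × 100 = 45 now. Bob offers 45 and keeps 100 − 45 = 55.

55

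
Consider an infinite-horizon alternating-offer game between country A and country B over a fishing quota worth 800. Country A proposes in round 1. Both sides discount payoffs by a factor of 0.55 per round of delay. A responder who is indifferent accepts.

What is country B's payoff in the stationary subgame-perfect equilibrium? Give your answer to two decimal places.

283.87

When country A proposes, country B accepts any offer worth at least 0.55 times what country B would get by proposing next round; and vice versa.
This gives x = 800 − 0.55y and y = 800 − 0.55x, where x and y are each side's share when it proposes.
Hence (1 − 0.55·0.55)x = 800(1 − 0.55), i.e. 0.6975·x = 360.
x ≈ 516.1290; country B's share is 800 − x ≈ 283.8710.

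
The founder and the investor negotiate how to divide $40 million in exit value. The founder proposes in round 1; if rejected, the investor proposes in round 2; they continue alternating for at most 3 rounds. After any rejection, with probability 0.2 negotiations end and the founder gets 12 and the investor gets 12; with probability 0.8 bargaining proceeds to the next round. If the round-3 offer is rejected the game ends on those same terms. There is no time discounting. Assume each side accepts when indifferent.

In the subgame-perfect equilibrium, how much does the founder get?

By backward induction:
Round 3 (the founder proposes): the investor gets 12 if talks fail, so the founder offers 12 and keeps 28.
Round 2 (the investor proposes): rejecting gives the founder an expected 0.8 × 28 + 0.2 × 12 = 24.8, so the investor offers 24.8, keeping 15.2.
Round 1 (the founder proposes): rejecting gives the investor an expected 0.8 × 15.2 + 0.2 × 12 = 14.56. The founder offers 14.56 and keeps 40 − 14.56 = 25.44.

25.44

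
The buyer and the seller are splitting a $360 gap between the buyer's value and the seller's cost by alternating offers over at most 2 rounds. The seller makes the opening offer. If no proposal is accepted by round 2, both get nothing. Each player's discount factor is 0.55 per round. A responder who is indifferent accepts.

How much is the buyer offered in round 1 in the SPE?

198

By backward induction:
Round 2 (the buyer proposes): rejection yields 0 for the seller; the buyer offers 0 and keeps 360.
Round 1 (the seller proposes): the buyer can get 360 next round, worth 0.55 × 360 = 198 now; the seller offers that and keeps 162.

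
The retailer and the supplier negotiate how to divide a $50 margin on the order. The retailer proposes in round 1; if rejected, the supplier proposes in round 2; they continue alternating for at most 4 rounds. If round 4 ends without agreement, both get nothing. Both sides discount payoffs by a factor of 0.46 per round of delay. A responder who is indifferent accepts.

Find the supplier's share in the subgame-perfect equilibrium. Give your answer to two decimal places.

17.29

Round 4 (the supplier proposes): rejection yields 0 for the retailer; the supplier offers 0 and keeps 50.
Round 3 (the retailer proposes): the supplier can get 50 next round, worth 0.46 × 50 = 23 now. The retailer offers 23 and keeps 50 − 23 = 27.
Round 2 (the supplier proposes): the retailer can get 27 next round, worth 0.46 × 27 = 12.42 now, so the supplier offers 12.42, keeping 37.58.
Round 1 (the retailer proposes): the supplier can get 37.58 next round, worth 0.46 × 37.58 = 17.2868 now, so the retailer offers 17.2868, keeping 32.7132.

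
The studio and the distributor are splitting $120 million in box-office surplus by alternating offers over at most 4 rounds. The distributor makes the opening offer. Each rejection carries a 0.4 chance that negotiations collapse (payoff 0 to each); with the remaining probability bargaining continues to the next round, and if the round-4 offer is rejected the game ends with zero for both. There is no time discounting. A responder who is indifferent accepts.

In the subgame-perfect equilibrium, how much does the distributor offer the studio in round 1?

By backward induction:
Round 4 (the studio proposes): the distributor will accept anything ≥ 0, so the studio offers 0 and keeps 120.
Round 3 (the distributor proposes): rejecting gives the studio an expected 0.6 × 120 = 72, so the distributor offers 72, keeping 48.
Round 2 (the studio proposes): rejecting gives the distributor an expected 0.6 × 48 = 28.8. The studio offers 28.8 and keeps 120 − 28.8 = 91.2.
Round 1 (the distributor proposes): rejecting gives the studio an expected 0.6 × 91.2 = 54.72, so the distributor offers 54.72, keeping 65.28.

54.72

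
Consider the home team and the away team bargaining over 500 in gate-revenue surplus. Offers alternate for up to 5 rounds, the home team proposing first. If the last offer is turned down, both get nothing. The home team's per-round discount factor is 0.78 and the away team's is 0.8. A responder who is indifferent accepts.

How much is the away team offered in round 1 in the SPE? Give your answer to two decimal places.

Round 5 (the home team proposes): the away team will accept anything ≥ 0, so the home team offers 0 and keeps 500.
Round 4 (the away team proposes): the home team can get 500 next round, worth 0.78 × 500 = 390 now; the away team offers that and keeps 110.
Round 3 (the home team proposes): the away team can get 110 next round, worth 0.8 × 110 = 88 now. The home team offers 88 and keeps 500 − 88 = 412.
Round 2 (the away team proposes): the home team can get 412 next round, worth 0.78 × 412 = 321.36 now. The away team offers 321.36 and keeps 500 − 321.36 = 178.64.
Round 1 (the home team proposes): the away team can get 178.64 next round, worth 0.8 × 178.64 = 142.912 now. The home team offers 142.912 and keeps 500 − 142.912 = 357.088.

142.91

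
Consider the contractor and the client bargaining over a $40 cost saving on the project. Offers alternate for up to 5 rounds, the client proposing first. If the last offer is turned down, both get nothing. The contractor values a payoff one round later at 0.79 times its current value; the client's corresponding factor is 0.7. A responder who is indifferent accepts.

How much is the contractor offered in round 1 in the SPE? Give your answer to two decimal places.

14.72

Round 5 (the client proposes): the contractor will accept anything ≥ 0, so the client offers 0 and keeps 40.
Round 4 (the contractor proposes): the client can get 40 next round, worth 0.7 × 40 = 28 now; the contractor offers that and keeps 12.
Round 3 (the client proposes): the contractor can get 12 next round, worth 0.79 × 12 = 9.48 now; the client offers that and keeps 30.52.
Round 2 (the contractor proposes): the client can get 30.52 next round, worth 0.7 × 30.52 = 21.364 now; the contractor offers that and keeps 18.636.
Round 1 (the client proposes): the contractor can get 18.636 next round, worth 0.79 × 18.636 = 14.72244 now, so the client offers 14.72244, keeping 25.27756.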